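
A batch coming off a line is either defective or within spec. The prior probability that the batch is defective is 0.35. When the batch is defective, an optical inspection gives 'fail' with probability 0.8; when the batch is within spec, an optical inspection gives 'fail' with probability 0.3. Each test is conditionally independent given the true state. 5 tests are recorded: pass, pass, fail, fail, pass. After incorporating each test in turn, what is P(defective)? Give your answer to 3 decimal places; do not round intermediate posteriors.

After 'pass': P(defective) = 0.2·0.3500 / (0.2·0.3500 + 0.7·0.6500) ≈ 0.1333
After 'pass': P(defective) = 0.2·0.1333 / (0.2·0.1333 + 0.7·0.8667) ≈ 0.0421
After 'fail': P(defective) = 0.8·0.0421 / (0.8·0.0421 + 0.3·0.9579) ≈ 0.1049
After 'fail': P(defective) = 0.8·0.1049 / (0.8·0.1049 + 0.3·0.8951) ≈ 0.2381
After 'pass': P(defective) = 0.2·0.2381 / (0.2·0.2381 + 0.7·0.7619) ≈ 0.0820

0.082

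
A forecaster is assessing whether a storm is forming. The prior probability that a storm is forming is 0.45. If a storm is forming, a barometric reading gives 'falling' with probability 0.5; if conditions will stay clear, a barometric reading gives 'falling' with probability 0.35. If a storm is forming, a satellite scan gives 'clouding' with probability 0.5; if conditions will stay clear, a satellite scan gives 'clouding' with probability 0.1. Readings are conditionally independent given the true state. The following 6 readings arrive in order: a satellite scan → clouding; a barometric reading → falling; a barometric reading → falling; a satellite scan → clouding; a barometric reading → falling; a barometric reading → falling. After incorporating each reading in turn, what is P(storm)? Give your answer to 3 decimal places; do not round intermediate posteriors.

After a satellite scan='clouding': P(storm) = 0.5·0.4500 / (0.5·0.4500 + 0.1·0.5500) ≈ 0.8036
After a barometric reading='falling': P(storm) = 0.5·0.8036 / (0.5·0.8036 + 0.35·0.1964) ≈ 0.8539
After a barometric reading='falling': P(storm) = 0.5·0.8539 / (0.5·0.8539 + 0.35·0.1461) ≈ 0.8930
After a satellite scan='clouding': P(storm) = 0.5·0.8930 / (0.5·0.8930 + 0.1·0.1070) ≈ 0.9766
After a barometric reading='falling': P(storm) = 0.5·0.9766 / (0.5·0.9766 + 0.35·0.0234) ≈ 0.9835
After a barometric reading='falling': P(storm) = 0.5·0.9835 / (0.5·0.9835 + 0.35·0.0165) ≈ 0.9884

0.988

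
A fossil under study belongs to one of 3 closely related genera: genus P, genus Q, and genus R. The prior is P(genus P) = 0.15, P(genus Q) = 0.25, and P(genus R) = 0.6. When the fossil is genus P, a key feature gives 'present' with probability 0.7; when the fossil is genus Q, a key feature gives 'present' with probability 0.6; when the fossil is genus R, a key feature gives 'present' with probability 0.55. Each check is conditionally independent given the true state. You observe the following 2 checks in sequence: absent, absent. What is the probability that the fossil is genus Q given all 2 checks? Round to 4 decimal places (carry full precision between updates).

0.2286

After 'absent': normaliser = 0.3·0.1500 + 0.4·0.2500 + 0.45·0.6000; P(genus P) ≈ 0.1084, P(genus Q) ≈ 0.2410, P(genus R) ≈ 0.6506
After 'absent': normaliser = 0.3·0.1084 + 0.4·0.2410 + 0.45·0.6506; P(genus P) ≈ 0.0771, P(genus Q) ≈ 0.2286, P(genus R) ≈ 0.6943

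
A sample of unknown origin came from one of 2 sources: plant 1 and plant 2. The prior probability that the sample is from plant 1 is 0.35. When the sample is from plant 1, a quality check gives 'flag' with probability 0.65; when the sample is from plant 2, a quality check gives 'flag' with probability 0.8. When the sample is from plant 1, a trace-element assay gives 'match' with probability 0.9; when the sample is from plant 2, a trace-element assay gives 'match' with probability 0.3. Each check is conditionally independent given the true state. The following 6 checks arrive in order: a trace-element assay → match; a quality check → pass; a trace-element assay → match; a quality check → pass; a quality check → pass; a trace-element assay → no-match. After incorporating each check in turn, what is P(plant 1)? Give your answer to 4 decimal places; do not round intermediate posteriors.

After a trace-element assay='match': P(plant 1) = 0.9·0.3500 / (0.9·0.3500 + 0.3·0.6500) ≈ 0.6176
After a quality check='pass': P(plant 1) = 0.35·0.6176 / (0.35·0.6176 + 0.2·0.3824) ≈ 0.7387
After a trace-element assay='match': P(plant 1) = 0.9·0.7387 / (0.9·0.7387 + 0.3·0.2613) ≈ 0.8945
After a quality check='pass': P(plant 1) = 0.35·0.8945 / (0.35·0.8945 + 0.2·0.1055) ≈ 0.9369
After a quality check='pass': P(plant 1) = 0.35·0.9369 / (0.35·0.9369 + 0.2·0.0631) ≈ 0.9629
After a trace-element assay='no-match': P(plant 1) = 0.1·0.9629 / (0.1·0.9629 + 0.7·0.0371) ≈ 0.7877

0.7877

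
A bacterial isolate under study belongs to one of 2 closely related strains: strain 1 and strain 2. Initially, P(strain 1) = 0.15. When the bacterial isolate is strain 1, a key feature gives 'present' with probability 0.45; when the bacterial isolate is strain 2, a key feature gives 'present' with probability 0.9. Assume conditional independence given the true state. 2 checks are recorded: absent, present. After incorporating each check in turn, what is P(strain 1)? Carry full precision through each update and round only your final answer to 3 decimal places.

0.327

Apply Bayes' rule sequentially, carrying P(strain 1) forward.
After 'absent': P(strain 1) = 0.55·0.1500 / (0.55·0.1500 + 0.1·0.8500) ≈ 0.4925
After 'present': P(strain 1) = 0.45·0.4925 / (0.45·0.4925 + 0.9·0.5075) ≈ 0.3267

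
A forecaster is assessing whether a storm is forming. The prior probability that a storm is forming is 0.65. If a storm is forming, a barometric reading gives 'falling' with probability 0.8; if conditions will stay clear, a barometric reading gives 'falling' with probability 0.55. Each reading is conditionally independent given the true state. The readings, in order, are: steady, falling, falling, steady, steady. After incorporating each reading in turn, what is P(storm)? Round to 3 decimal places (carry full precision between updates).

0.256

Apply Bayes' rule sequentially, carrying P(storm) forward.
After 'steady': P(storm) = 0.2·0.6500 / (0.2·0.6500 + 0.45·0.3500) ≈ 0.4522
After 'falling': P(storm) = 0.8·0.4522 / (0.8·0.4522 + 0.55·0.5478) ≈ 0.5456
After 'falling': P(storm) = 0.8·0.5456 / (0.8·0.5456 + 0.55·0.4544) ≈ 0.6359
After 'steady': P(storm) = 0.2·0.6359 / (0.2·0.6359 + 0.45·0.3641) ≈ 0.4370
After 'steady': P(storm) = 0.2·0.4370 / (0.2·0.4370 + 0.45·0.5630) ≈ 0.2565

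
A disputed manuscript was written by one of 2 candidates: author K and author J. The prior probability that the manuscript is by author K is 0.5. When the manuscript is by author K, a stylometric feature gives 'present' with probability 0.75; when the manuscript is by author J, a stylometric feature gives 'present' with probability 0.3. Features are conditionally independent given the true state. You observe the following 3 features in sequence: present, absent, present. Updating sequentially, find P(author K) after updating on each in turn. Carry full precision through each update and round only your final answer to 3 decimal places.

Each posterior becomes the prior for the next update.
After 'present': P(author K) = 0.75·0.5000 / (0.75·0.5000 + 0.3·0.5000) ≈ 0.7143
After 'absent': P(author K) = 0.25·0.7143 / (0.25·0.7143 + 0.7·0.2857) ≈ 0.4717
After 'present': P(author K) = 0.75·0.4717 / (0.75·0.4717 + 0.3·0.5283) ≈ 0.6906

0.691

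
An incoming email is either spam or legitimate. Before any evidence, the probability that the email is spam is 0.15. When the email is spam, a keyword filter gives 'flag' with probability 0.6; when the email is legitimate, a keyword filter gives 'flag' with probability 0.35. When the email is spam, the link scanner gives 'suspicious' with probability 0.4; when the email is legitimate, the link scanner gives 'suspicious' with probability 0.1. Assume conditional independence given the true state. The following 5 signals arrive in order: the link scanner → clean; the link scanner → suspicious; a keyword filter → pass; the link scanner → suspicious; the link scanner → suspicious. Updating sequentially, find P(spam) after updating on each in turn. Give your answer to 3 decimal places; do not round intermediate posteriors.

0.822

After the link scanner='clean': P(spam) = 0.6·0.1500 / (0.6·0.1500 + 0.9·0.8500) ≈ 0.1053
After the link scanner='suspicious': P(spam) = 0.4·0.1053 / (0.4·0.1053 + 0.1·0.8947) ≈ 0.3200
After a keyword filter='pass': P(spam) = 0.4·0.3200 / (0.4·0.3200 + 0.65·0.6800) ≈ 0.2246
After the link scanner='suspicious': P(spam) = 0.4·0.2246 / (0.4·0.2246 + 0.1·0.7754) ≈ 0.5367
After the link scanner='suspicious': P(spam) = 0.4·0.5367 / (0.4·0.5367 + 0.1·0.4633) ≈ 0.8225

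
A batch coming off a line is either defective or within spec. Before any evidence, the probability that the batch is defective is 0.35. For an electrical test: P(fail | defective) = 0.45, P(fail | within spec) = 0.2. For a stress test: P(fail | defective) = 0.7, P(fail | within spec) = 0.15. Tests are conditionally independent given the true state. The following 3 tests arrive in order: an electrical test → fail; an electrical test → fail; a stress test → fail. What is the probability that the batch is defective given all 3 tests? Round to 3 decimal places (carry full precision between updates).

After an electrical test='fail': P(defective) = 0.45·0.3500 / (0.45·0.3500 + 0.2·0.6500) ≈ 0.5478
After an electrical test='fail': P(defective) = 0.45·0.5478 / (0.45·0.5478 + 0.2·0.4522) ≈ 0.7316
After a stress test='fail': P(defective) = 0.7·0.7316 / (0.7·0.7316 + 0.15·0.2684) ≈ 0.9271

0.927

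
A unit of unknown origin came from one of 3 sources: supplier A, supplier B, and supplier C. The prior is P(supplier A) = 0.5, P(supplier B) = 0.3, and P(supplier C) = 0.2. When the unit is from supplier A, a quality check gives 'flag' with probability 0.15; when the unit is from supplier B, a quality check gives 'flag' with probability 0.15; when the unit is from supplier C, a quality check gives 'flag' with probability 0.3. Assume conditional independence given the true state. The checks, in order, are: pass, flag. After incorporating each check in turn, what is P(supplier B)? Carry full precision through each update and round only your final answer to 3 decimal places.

After 'pass': normaliser = 0.85·0.5000 + 0.85·0.3000 + 0.7·0.2000; P(supplier A) ≈ 0.5183, P(supplier B) ≈ 0.3110, P(supplier C) ≈ 0.1707
After 'flag': normaliser = 0.15·0.5183 + 0.15·0.3110 + 0.3·0.1707; P(supplier A) ≈ 0.4427, P(supplier B) ≈ 0.2656, P(supplier C) ≈ 0.2917

0.266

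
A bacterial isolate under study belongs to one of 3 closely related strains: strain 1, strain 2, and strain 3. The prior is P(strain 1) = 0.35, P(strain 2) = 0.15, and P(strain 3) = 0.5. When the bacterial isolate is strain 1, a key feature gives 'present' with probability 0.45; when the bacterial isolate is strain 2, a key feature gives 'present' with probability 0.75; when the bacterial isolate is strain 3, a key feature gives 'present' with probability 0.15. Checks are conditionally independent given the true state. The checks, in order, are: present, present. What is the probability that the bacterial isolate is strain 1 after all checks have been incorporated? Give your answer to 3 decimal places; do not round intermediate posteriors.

After 'present': normaliser = 0.45·0.3500 + 0.75·0.1500 + 0.15·0.5000; P(strain 1) ≈ 0.4565, P(strain 2) ≈ 0.3261, P(strain 3) ≈ 0.2174
After 'present': normaliser = 0.45·0.4565 + 0.75·0.3261 + 0.15·0.2174; P(strain 1) ≈ 0.4257, P(strain 2) ≈ 0.5068, P(strain 3) ≈ 0.0676

0.426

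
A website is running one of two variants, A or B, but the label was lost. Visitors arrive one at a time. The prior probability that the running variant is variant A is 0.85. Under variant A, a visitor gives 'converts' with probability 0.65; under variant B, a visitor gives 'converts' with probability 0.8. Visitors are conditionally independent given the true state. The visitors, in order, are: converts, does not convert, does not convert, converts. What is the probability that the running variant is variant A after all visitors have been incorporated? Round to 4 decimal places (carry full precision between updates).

After 'converts': P(A) = 0.65·0.8500 / (0.65·0.8500 + 0.8·0.1500) ≈ 0.8216
After 'does not convert': P(A) = 0.35·0.8216 / (0.35·0.8216 + 0.2·0.1784) ≈ 0.8896
After 'does not convert': P(A) = 0.35·0.8896 / (0.35·0.8896 + 0.2·0.1104) ≈ 0.9338
After 'converts': P(A) = 0.65·0.9338 / (0.65·0.9338 + 0.8·0.0662) ≈ 0.9197

0.9197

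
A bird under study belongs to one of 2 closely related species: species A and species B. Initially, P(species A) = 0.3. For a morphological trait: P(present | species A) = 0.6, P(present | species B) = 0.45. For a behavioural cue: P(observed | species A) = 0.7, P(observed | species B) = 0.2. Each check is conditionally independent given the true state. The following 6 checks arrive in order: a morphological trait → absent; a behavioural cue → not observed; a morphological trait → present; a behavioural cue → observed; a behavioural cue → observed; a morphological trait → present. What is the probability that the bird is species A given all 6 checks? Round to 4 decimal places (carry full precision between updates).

0.7179

Each posterior becomes the prior for the next update.
After a morphological trait='absent': P(species A) = 0.4·0.3000 / (0.4·0.3000 + 0.55·0.7000) ≈ 0.2376
After a behavioural cue='not observed': P(species A) = 0.3·0.2376 / (0.3·0.2376 + 0.8·0.7624) ≈ 0.1047
After a morphological trait='present': P(species A) = 0.6·0.1047 / (0.6·0.1047 + 0.45·0.8953) ≈ 0.1348
After a behavioural cue='observed': P(species A) = 0.7·0.1348 / (0.7·0.1348 + 0.2·0.8652) ≈ 0.3529
After a behavioural cue='observed': P(species A) = 0.7·0.3529 / (0.7·0.3529 + 0.2·0.6471) ≈ 0.6562
After a morphological trait='present': P(species A) = 0.6·0.6562 / (0.6·0.6562 + 0.45·0.3438) ≈ 0.7179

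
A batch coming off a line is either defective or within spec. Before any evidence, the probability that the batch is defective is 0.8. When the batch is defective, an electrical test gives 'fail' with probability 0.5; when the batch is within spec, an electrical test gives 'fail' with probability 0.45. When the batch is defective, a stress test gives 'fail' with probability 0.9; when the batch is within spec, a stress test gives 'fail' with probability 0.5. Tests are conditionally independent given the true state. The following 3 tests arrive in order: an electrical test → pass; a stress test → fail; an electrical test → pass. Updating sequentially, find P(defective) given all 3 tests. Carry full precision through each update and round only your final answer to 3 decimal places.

0.856

After an electrical test='pass': P(defective) = 0.5·0.8000 / (0.5·0.8000 + 0.55·0.2000) ≈ 0.7843
After a stress test='fail': P(defective) = 0.9·0.7843 / (0.9·0.7843 + 0.5·0.2157) ≈ 0.8675
After an electrical test='pass': P(defective) = 0.5·0.8675 / (0.5·0.8675 + 0.55·0.1325) ≈ 0.8561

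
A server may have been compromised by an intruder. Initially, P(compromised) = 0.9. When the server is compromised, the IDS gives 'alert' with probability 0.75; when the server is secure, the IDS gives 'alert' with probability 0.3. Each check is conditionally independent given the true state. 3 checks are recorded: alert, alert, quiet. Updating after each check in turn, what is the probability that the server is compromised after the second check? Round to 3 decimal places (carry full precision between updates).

After 'alert': P(compromised) = 0.75·0.9000 / (0.75·0.9000 + 0.3·0.1000) ≈ 0.9574
After 'alert': P(compromised) = 0.75·0.9574 / (0.75·0.9574 + 0.3·0.0426) ≈ 0.9825

0.983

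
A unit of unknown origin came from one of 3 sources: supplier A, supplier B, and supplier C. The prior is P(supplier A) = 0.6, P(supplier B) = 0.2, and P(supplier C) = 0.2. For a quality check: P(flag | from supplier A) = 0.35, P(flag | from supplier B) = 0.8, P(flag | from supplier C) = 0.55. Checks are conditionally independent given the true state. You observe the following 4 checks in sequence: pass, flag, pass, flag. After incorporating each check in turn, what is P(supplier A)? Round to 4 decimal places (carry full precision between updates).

Apply Bayes' rule sequentially, carrying P(supplier A) forward.
After 'pass': normaliser = 0.65·0.6000 + 0.2·0.2000 + 0.45·0.2000; P(supplier A) ≈ 0.7500, P(supplier B) ≈ 0.0769, P(supplier C) ≈ 0.1731
After 'flag': normaliser = 0.35·0.7500 + 0.8·0.0769 + 0.55·0.1731; P(supplier A) ≈ 0.6261, P(supplier B) ≈ 0.1468, P(supplier C) ≈ 0.2271
After 'pass': normaliser = 0.65·0.6261 + 0.2·0.1468 + 0.45·0.2271; P(supplier A) ≈ 0.7557, P(supplier B) ≈ 0.0545, P(supplier C) ≈ 0.1897
After 'flag': normaliser = 0.35·0.7557 + 0.8·0.0545 + 0.55·0.1897; P(supplier A) ≈ 0.6413, P(supplier B) ≈ 0.1057, P(supplier C) ≈ 0.2530

0.6413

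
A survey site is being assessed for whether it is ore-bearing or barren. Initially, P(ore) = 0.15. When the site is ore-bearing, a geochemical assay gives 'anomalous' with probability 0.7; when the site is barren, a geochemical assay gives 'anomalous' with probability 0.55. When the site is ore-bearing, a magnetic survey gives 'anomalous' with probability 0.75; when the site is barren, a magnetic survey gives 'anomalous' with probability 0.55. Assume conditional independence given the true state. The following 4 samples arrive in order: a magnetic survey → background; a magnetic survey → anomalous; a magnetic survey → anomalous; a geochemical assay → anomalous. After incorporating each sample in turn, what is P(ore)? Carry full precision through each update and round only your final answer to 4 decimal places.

0.1883

After a magnetic survey='background': P(ore) = 0.25·0.1500 / (0.25·0.1500 + 0.45·0.8500) ≈ 0.0893
After a magnetic survey='anomalous': P(ore) = 0.75·0.0893 / (0.75·0.0893 + 0.55·0.9107) ≈ 0.1179
After a magnetic survey='anomalous': P(ore) = 0.75·0.1179 / (0.75·0.1179 + 0.55·0.8821) ≈ 0.1542
After a geochemical assay='anomalous': P(ore) = 0.7·0.1542 / (0.7·0.1542 + 0.55·0.8458) ≈ 0.1883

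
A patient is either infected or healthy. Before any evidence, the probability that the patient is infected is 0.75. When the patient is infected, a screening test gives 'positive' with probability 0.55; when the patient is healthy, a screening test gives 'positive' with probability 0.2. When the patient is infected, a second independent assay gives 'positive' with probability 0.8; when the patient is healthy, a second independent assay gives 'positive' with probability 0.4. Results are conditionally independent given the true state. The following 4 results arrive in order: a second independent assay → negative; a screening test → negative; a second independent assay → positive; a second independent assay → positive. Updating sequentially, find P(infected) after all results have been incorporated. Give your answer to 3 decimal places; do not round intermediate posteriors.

After a second independent assay='negative': P(infected) = 0.2·0.7500 / (0.2·0.7500 + 0.6·0.2500) ≈ 0.5000
After a screening test='negative': P(infected) = 0.45·0.5000 / (0.45·0.5000 + 0.8·0.5000) ≈ 0.3600
After a second independent assay='positive': P(infected) = 0.8·0.3600 / (0.8·0.3600 + 0.4·0.6400) ≈ 0.5294
After a second independent assay='positive': P(infected) = 0.8·0.5294 / (0.8·0.5294 + 0.4·0.4706) ≈ 0.6923

0.692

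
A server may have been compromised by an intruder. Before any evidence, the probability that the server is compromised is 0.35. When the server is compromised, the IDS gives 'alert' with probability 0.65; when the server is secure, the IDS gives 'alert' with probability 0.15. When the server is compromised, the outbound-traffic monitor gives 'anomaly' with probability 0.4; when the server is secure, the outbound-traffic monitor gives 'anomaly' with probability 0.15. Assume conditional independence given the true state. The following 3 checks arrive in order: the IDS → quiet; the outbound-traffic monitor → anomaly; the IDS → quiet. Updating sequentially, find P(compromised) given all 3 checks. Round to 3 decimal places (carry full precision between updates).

After the IDS='quiet': P(compromised) = 0.35·0.3500 / (0.35·0.3500 + 0.85·0.6500) ≈ 0.1815
After the outbound-traffic monitor='anomaly': P(compromised) = 0.4·0.1815 / (0.4·0.1815 + 0.15·0.8185) ≈ 0.3716
After the IDS='quiet': P(compromised) = 0.35·0.3716 / (0.35·0.3716 + 0.85·0.6284) ≈ 0.1958

0.196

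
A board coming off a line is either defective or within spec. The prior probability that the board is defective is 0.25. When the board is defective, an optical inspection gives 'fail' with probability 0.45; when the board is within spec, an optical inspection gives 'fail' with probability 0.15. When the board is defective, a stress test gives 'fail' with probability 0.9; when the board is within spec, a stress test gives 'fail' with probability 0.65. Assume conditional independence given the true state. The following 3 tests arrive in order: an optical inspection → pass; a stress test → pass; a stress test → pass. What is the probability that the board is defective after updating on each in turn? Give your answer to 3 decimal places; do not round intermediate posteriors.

0.017

Apply Bayes' rule sequentially, carrying P(defective) forward.
After an optical inspection='pass': P(defective) = 0.55·0.2500 / (0.55·0.2500 + 0.85·0.7500) ≈ 0.1774
After a stress test='pass': P(defective) = 0.1·0.1774 / (0.1·0.1774 + 0.35·0.8226) ≈ 0.0580
After a stress test='pass': P(defective) = 0.1·0.0580 / (0.1·0.0580 + 0.35·0.9420) ≈ 0.0173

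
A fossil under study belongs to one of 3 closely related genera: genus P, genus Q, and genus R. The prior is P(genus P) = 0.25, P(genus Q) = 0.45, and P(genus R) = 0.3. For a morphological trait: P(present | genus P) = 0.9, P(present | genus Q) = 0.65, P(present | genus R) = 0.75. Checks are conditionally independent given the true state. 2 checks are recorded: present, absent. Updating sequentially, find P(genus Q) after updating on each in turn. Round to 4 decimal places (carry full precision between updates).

After 'present': normaliser = 0.9·0.2500 + 0.65·0.4500 + 0.75·0.3000; P(genus P) ≈ 0.3030, P(genus Q) ≈ 0.3939, P(genus R) ≈ 0.3030
After 'absent': normaliser = 0.1·0.3030 + 0.35·0.3939 + 0.25·0.3030; P(genus P) ≈ 0.1242, P(genus Q) ≈ 0.5652, P(genus R) ≈ 0.3106

0.5652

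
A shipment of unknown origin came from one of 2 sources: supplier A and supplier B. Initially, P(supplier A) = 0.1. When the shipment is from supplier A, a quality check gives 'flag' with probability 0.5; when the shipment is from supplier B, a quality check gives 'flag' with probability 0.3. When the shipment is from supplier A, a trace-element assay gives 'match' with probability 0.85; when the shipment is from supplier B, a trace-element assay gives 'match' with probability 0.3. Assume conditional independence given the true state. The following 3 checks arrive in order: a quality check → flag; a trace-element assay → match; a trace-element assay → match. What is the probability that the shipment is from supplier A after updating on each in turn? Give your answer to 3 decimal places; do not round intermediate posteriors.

0.598

Apply Bayes' rule sequentially, carrying P(supplier A) forward.
After a quality check='flag': P(supplier A) = 0.5·0.1000 / (0.5·0.1000 + 0.3·0.9000) ≈ 0.1562
After a trace-element assay='match': P(supplier A) = 0.85·0.1562 / (0.85·0.1562 + 0.3·0.8438) ≈ 0.3441
After a trace-element assay='match': P(supplier A) = 0.85·0.3441 / (0.85·0.3441 + 0.3·0.6559) ≈ 0.5978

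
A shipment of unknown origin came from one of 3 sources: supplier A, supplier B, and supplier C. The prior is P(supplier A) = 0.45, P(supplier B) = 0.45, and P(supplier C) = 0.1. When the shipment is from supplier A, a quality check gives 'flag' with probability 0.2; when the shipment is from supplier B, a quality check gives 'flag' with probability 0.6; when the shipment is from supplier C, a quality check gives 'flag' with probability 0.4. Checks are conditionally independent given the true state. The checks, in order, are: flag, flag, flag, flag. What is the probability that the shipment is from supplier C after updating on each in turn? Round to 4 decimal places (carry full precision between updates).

0.0416

After 'flag': normaliser = 0.2·0.4500 + 0.6·0.4500 + 0.4·0.1000; P(supplier A) ≈ 0.2250, P(supplier B) ≈ 0.6750, P(supplier C) ≈ 0.1000
After 'flag': normaliser = 0.2·0.2250 + 0.6·0.6750 + 0.4·0.1000; P(supplier A) ≈ 0.0918, P(supplier B) ≈ 0.8265, P(supplier C) ≈ 0.0816
After 'flag': normaliser = 0.2·0.0918 + 0.6·0.8265 + 0.4·0.0816; P(supplier A) ≈ 0.0336, P(supplier B) ≈ 0.9067, P(supplier C) ≈ 0.0597
After 'flag': normaliser = 0.2·0.0336 + 0.6·0.9067 + 0.4·0.0597; P(supplier A) ≈ 0.0117, P(supplier B) ≈ 0.9468, P(supplier C) ≈ 0.0416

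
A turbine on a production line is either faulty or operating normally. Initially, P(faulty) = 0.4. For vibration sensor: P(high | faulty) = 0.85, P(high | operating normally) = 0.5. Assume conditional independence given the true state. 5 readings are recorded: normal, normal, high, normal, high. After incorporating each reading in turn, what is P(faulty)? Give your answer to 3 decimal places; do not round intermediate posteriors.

After 'normal': P(faulty) = 0.15·0.4000 / (0.15·0.4000 + 0.5·0.6000) ≈ 0.1667
After 'normal': P(faulty) = 0.15·0.1667 / (0.15·0.1667 + 0.5·0.8333) ≈ 0.0566
After 'high': P(faulty) = 0.85·0.0566 / (0.85·0.0566 + 0.5·0.9434) ≈ 0.0926
After 'normal': P(faulty) = 0.15·0.0926 / (0.15·0.0926 + 0.5·0.9074) ≈ 0.0297
After 'high': P(faulty) = 0.85·0.0297 / (0.85·0.0297 + 0.5·0.9703) ≈ 0.0494

0.049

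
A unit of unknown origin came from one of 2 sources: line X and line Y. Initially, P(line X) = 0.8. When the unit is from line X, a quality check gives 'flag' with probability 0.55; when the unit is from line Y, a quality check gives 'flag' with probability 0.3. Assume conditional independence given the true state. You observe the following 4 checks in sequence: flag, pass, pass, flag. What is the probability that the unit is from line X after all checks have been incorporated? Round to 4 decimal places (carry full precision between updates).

0.8475

After 'flag': P(line X) = 0.55·0.8000 / (0.55·0.8000 + 0.3·0.2000) ≈ 0.8800
After 'pass': P(line X) = 0.45·0.8800 / (0.45·0.8800 + 0.7·0.1200) ≈ 0.8250
After 'pass': P(line X) = 0.45·0.8250 / (0.45·0.8250 + 0.7·0.1750) ≈ 0.7519
After 'flag': P(line X) = 0.55·0.7519 / (0.55·0.7519 + 0.3·0.2481) ≈ 0.8475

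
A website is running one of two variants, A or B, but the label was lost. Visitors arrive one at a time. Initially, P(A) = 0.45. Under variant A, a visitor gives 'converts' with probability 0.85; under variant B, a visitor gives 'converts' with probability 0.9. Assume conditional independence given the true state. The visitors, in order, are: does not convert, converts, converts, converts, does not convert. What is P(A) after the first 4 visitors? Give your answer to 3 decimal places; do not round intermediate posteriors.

0.508

After 'does not convert': P(A) = 0.15·0.4500 / (0.15·0.4500 + 0.1·0.5500) ≈ 0.5510
After 'converts': P(A) = 0.85·0.5510 / (0.85·0.5510 + 0.9·0.4490) ≈ 0.5368
After 'converts': P(A) = 0.85·0.5368 / (0.85·0.5368 + 0.9·0.4632) ≈ 0.5226
After 'converts': P(A) = 0.85·0.5226 / (0.85·0.5226 + 0.9·0.4774) ≈ 0.5083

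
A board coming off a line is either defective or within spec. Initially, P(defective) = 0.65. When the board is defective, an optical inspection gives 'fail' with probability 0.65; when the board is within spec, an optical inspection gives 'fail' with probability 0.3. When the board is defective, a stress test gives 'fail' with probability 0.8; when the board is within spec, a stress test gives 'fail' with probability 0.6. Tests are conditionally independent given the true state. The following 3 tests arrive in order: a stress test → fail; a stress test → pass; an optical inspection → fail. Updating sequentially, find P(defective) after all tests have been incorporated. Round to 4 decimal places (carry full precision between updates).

0.7284

After a stress test='fail': P(defective) = 0.8·0.6500 / (0.8·0.6500 + 0.6·0.3500) ≈ 0.7123
After a stress test='pass': P(defective) = 0.2·0.7123 / (0.2·0.7123 + 0.4·0.2877) ≈ 0.5532
After an optical inspection='fail': P(defective) = 0.65·0.5532 / (0.65·0.5532 + 0.3·0.4468) ≈ 0.7284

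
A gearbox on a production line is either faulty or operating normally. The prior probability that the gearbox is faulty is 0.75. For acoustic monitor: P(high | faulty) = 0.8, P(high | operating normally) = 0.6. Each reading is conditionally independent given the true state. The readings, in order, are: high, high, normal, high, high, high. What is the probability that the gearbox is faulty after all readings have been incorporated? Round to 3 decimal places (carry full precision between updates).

After 'high': P(faulty) = 0.8·0.7500 / (0.8·0.7500 + 0.6·0.2500) ≈ 0.8000
After 'high': P(faulty) = 0.8·0.8000 / (0.8·0.8000 + 0.6·0.2000) ≈ 0.8421
After 'normal': P(faulty) = 0.2·0.8421 / (0.2·0.8421 + 0.4·0.1579) ≈ 0.7273
After 'high': P(faulty) = 0.8·0.7273 / (0.8·0.7273 + 0.6·0.2727) ≈ 0.7805
After 'high': P(faulty) = 0.8·0.7805 / (0.8·0.7805 + 0.6·0.2195) ≈ 0.8258
After 'high': P(faulty) = 0.8·0.8258 / (0.8·0.8258 + 0.6·0.1742) ≈ 0.8634

0.863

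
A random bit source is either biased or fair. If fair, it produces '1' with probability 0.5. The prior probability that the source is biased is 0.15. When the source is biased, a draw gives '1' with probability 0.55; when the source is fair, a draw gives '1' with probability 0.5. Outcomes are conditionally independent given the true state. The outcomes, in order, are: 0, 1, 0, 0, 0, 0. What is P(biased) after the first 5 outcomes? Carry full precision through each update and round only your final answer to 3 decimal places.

Each posterior becomes the prior for the next update.
After '0': P(biased) = 0.45·0.1500 / (0.45·0.1500 + 0.5·0.8500) ≈ 0.1371
After '1': P(biased) = 0.55·0.1371 / (0.55·0.1371 + 0.5·0.8629) ≈ 0.1487
After '0': P(biased) = 0.45·0.1487 / (0.45·0.1487 + 0.5·0.8513) ≈ 0.1359
After '0': P(biased) = 0.45·0.1359 / (0.45·0.1359 + 0.5·0.8641) ≈ 0.1240
After '0': P(biased) = 0.45·0.1240 / (0.45·0.1240 + 0.5·0.8760) ≈ 0.1130

0.113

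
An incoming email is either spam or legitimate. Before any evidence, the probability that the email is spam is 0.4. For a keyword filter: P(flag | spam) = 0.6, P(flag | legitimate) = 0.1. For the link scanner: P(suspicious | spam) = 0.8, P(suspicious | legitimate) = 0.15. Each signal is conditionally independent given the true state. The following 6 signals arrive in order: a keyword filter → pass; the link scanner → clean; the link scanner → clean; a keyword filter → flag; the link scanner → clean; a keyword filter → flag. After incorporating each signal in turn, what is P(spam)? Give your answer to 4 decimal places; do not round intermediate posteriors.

0.1220

Apply Bayes' rule sequentially, carrying P(spam) forward.
After a keyword filter='pass': P(spam) = 0.4·0.4000 / (0.4·0.4000 + 0.9·0.6000) ≈ 0.2286
After the link scanner='clean': P(spam) = 0.2·0.2286 / (0.2·0.2286 + 0.85·0.7714) ≈ 0.0652
After the link scanner='clean': P(spam) = 0.2·0.0652 / (0.2·0.0652 + 0.85·0.9348) ≈ 0.0161
After a keyword filter='flag': P(spam) = 0.6·0.0161 / (0.6·0.0161 + 0.1·0.9839) ≈ 0.0896
After the link scanner='clean': P(spam) = 0.2·0.0896 / (0.2·0.0896 + 0.85·0.9104) ≈ 0.0226
After a keyword filter='flag': P(spam) = 0.6·0.0226 / (0.6·0.0226 + 0.1·0.9774) ≈ 0.1220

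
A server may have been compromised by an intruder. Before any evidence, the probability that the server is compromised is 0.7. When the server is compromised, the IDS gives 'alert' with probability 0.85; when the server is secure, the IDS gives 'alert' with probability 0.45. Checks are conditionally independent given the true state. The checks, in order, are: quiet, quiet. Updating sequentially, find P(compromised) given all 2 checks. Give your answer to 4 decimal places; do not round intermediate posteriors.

After 'quiet': P(compromised) = 0.15·0.7000 / (0.15·0.7000 + 0.55·0.3000) ≈ 0.3889
After 'quiet': P(compromised) = 0.15·0.3889 / (0.15·0.3889 + 0.55·0.6111) ≈ 0.1479

0.1479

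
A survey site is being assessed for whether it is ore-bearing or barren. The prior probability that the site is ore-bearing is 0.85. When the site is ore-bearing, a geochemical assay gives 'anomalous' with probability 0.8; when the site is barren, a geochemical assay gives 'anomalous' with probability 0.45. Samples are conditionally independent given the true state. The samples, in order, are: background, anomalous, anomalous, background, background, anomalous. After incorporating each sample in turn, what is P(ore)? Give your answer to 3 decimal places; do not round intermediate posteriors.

After 'background': P(ore) = 0.2·0.8500 / (0.2·0.8500 + 0.55·0.1500) ≈ 0.6733
After 'anomalous': P(ore) = 0.8·0.6733 / (0.8·0.6733 + 0.45·0.3267) ≈ 0.7856
After 'anomalous': P(ore) = 0.8·0.7856 / (0.8·0.7856 + 0.45·0.2144) ≈ 0.8669
After 'background': P(ore) = 0.2·0.8669 / (0.2·0.8669 + 0.55·0.1331) ≈ 0.7031
After 'background': P(ore) = 0.2·0.7031 / (0.2·0.7031 + 0.55·0.2969) ≈ 0.4627
After 'anomalous': P(ore) = 0.8·0.4627 / (0.8·0.4627 + 0.45·0.5373) ≈ 0.6049

0.605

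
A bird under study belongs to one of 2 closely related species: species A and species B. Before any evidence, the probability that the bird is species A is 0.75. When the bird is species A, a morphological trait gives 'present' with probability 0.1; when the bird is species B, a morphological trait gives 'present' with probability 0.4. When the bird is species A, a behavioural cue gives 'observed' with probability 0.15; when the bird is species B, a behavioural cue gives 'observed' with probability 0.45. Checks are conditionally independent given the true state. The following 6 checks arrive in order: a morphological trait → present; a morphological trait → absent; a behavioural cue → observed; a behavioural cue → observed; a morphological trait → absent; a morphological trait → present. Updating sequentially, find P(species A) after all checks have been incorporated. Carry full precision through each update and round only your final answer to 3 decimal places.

0.045

After a morphological trait='present': P(species A) = 0.1·0.7500 / (0.1·0.7500 + 0.4·0.2500) ≈ 0.4286
After a morphological trait='absent': P(species A) = 0.9·0.4286 / (0.9·0.4286 + 0.6·0.5714) ≈ 0.5294
After a behavioural cue='observed': P(species A) = 0.15·0.5294 / (0.15·0.5294 + 0.45·0.4706) ≈ 0.2727
After a behavioural cue='observed': P(species A) = 0.15·0.2727 / (0.15·0.2727 + 0.45·0.7273) ≈ 0.1111
After a morphological trait='absent': P(species A) = 0.9·0.1111 / (0.9·0.1111 + 0.6·0.8889) ≈ 0.1579
After a morphological trait='present': P(species A) = 0.1·0.1579 / (0.1·0.1579 + 0.4·0.8421) ≈ 0.0448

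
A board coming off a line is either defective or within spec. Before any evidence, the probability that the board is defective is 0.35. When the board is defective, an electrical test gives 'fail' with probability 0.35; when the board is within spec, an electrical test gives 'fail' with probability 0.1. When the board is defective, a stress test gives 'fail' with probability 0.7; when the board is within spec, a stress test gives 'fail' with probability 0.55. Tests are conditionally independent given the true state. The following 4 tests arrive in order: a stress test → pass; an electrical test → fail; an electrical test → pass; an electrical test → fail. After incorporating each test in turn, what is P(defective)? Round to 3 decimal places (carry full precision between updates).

After a stress test='pass': P(defective) = 0.3·0.3500 / (0.3·0.3500 + 0.45·0.6500) ≈ 0.2642
After an electrical test='fail': P(defective) = 0.35·0.2642 / (0.35·0.2642 + 0.1·0.7358) ≈ 0.5568
After an electrical test='pass': P(defective) = 0.65·0.5568 / (0.65·0.5568 + 0.9·0.4432) ≈ 0.4757
After an electrical test='fail': P(defective) = 0.35·0.4757 / (0.35·0.4757 + 0.1·0.5243) ≈ 0.7605

0.761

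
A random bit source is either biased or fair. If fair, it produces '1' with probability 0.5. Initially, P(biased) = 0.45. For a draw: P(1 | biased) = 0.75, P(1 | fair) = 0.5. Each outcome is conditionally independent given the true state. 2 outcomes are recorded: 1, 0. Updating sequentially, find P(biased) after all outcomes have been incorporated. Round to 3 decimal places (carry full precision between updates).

0.380

After '1': P(biased) = 0.75·0.4500 / (0.75·0.4500 + 0.5·0.5500) ≈ 0.5510
After '0': P(biased) = 0.25·0.5510 / (0.25·0.5510 + 0.5·0.4490) ≈ 0.3803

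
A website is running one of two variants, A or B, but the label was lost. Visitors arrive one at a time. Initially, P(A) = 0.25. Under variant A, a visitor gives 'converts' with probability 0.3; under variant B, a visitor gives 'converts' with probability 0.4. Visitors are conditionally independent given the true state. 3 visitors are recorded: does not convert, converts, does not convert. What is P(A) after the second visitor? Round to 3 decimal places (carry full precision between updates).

After 'does not convert': P(A) = 0.7·0.2500 / (0.7·0.2500 + 0.6·0.7500) ≈ 0.2800
After 'converts': P(A) = 0.3·0.2800 / (0.3·0.2800 + 0.4·0.7200) ≈ 0.2258

0.226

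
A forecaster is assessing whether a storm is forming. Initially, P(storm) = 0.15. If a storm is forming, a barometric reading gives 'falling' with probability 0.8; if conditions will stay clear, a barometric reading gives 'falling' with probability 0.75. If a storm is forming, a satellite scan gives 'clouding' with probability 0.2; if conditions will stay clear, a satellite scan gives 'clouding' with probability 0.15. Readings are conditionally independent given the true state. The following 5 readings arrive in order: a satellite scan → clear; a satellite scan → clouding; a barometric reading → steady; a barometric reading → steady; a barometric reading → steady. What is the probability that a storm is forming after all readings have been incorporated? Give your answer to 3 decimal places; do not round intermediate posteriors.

After a satellite scan='clear': P(storm) = 0.8·0.1500 / (0.8·0.1500 + 0.85·0.8500) ≈ 0.1424
After a satellite scan='clouding': P(storm) = 0.2·0.1424 / (0.2·0.1424 + 0.15·0.8576) ≈ 0.1813
After a barometric reading='steady': P(storm) = 0.2·0.1813 / (0.2·0.1813 + 0.25·0.8187) ≈ 0.1505
After a barometric reading='steady': P(storm) = 0.2·0.1505 / (0.2·0.1505 + 0.25·0.8495) ≈ 0.1241
After a barometric reading='steady': P(storm) = 0.2·0.1241 / (0.2·0.1241 + 0.25·0.8759) ≈ 0.1018

0.102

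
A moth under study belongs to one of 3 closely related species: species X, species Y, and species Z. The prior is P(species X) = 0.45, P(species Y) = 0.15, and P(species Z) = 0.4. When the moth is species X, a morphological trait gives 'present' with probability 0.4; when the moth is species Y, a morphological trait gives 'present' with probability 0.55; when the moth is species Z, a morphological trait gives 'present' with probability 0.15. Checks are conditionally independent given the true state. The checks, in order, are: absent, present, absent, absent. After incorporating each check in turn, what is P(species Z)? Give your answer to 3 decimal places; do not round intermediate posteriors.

Each posterior becomes the prior for the next update.
After 'absent': normaliser = 0.6·0.4500 + 0.45·0.1500 + 0.85·0.4000; P(species X) ≈ 0.3985, P(species Y) ≈ 0.0996, P(species Z) ≈ 0.5018
After 'present': normaliser = 0.4·0.3985 + 0.55·0.0996 + 0.15·0.5018; P(species X) ≈ 0.5507, P(species Y) ≈ 0.1893, P(species Z) ≈ 0.2600
After 'absent': normaliser = 0.6·0.5507 + 0.45·0.1893 + 0.85·0.2600; P(species X) ≈ 0.5190, P(species Y) ≈ 0.1338, P(species Z) ≈ 0.3472
After 'absent': normaliser = 0.6·0.5190 + 0.45·0.1338 + 0.85·0.3472; P(species X) ≈ 0.4671, P(species Y) ≈ 0.0903, P(species Z) ≈ 0.4426

0.443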